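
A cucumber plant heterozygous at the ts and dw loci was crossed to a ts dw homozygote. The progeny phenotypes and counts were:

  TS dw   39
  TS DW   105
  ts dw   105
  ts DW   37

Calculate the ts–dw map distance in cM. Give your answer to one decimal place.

The two most frequent classes, TS DW (105) and ts dw (105), are the parental types, so the F1 was TS DW / ts dw.
The recombinant classes are TS dw and ts DW: 39 + 37 = 76.
Recombination frequency = 76/286 = 0.2657 ≈ 26.6%, i.e. 26.6 cM.

26.6 cM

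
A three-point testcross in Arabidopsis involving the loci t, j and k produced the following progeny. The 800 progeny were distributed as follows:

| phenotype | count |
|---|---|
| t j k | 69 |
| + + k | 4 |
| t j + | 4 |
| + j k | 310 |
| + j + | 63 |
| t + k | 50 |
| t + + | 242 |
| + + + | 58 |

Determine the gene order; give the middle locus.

The two most frequent reciprocal classes, + j k and t + +, are the parental types, so the F1 was + j k / t + +.
The two rarest classes, + + k and t j +, are the double crossovers. Comparing them with the parentals, only the j allele has switched, so j is the middle locus and the order is k – j – t.

j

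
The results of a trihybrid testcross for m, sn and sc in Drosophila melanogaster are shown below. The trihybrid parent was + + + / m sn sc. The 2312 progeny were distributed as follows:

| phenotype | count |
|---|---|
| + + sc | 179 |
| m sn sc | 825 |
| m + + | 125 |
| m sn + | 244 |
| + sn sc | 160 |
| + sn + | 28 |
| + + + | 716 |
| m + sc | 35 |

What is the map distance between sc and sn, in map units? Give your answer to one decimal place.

21.0 map units

The two rarest classes, + sn + and m + sc, are the double crossovers. Comparing them with the parentals, only the sn allele has switched, so sn is the middle locus and the order is m – sn – sc.
Crossovers in the sn–sc interval produce the single-crossover classes + + sc and m sn + (179 + 244 = 423) plus the double crossovers (63).
RF(sn–sc) = (423 + 63) / 2312 = 486/2312 = 0.2102 → 21.0 map units.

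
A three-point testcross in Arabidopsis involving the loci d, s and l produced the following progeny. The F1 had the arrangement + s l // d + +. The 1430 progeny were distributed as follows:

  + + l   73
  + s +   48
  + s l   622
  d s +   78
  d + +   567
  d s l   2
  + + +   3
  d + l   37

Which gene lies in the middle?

d

The two rarest classes, d s l and + + +, are the double crossovers. Comparing them with the parentals, only the d allele has switched, so d is the middle locus and the order is s – d – l.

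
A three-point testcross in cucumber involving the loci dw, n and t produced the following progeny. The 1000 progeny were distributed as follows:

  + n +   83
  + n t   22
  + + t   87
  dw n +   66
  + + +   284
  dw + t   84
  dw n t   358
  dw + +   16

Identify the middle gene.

The two most frequent reciprocal classes, + + + and dw n t, are the parental types, so the F1 was + + + / dw n t.
The two rarest classes, dw + + and + n t, are the double crossovers. Comparing them with the parentals, only the dw allele has switched, so dw is the middle locus and the order is t – dw – n.

dw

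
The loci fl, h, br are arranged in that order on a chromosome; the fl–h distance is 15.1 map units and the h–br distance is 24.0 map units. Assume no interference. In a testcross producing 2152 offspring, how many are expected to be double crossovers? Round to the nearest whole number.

Map distances give recombination frequencies of 0.151 and 0.240 for the two intervals.
With no interference, expected double-crossover frequency = 0.151 × 0.240 = 0.03624.
Expected number = 0.03624 × 2152 = 77.99 ≈ 78.

78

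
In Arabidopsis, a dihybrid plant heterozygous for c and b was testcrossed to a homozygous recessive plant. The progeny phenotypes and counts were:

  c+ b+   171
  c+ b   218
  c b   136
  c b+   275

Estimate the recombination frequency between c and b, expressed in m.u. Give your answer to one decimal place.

The two most frequent classes, c+ b (218) and c b+ (275), are the parental types, so the F1 was c+ b / c b+.
The recombinant classes are c+ b+ and c b: 171 + 136 = 307.
Recombination frequency = 307/800 = 0.3837 ≈ 38.4%, i.e. 38.4 m.u.

38.4 m.u.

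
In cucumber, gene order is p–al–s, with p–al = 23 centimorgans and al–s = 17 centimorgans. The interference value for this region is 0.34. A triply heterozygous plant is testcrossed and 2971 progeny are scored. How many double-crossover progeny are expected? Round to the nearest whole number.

Map distances give recombination frequencies of 0.230 and 0.170 for the two intervals.
With interference 0.34 (so coincidence = 0.66), expected double-crossover frequency = 0.230 × 0.170 × 0.66 = 0.02581.
Expected number = 0.02581 × 2971 = 76.67 ≈ 77.

77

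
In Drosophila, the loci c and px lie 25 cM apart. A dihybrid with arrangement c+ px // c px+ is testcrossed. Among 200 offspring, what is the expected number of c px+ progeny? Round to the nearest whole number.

A map distance of 25 cM corresponds to a recombination frequency of 0.250.
The F1 is c+ px / c px+, so c px+ is a parental gamete class with expected frequency (1 − r)/2 = 0.750/2 = 0.3750.
Expected number = 0.3750 × 200 = 75.00 ≈ 75.

75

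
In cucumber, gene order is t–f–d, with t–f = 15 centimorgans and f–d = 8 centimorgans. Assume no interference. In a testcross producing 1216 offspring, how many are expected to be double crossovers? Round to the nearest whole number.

15

Map distances give recombination frequencies of 0.150 and 0.080 for the two intervals.
With no interference, expected double-crossover frequency = 0.150 × 0.080 = 0.01200.
Expected number = 0.01200 × 1216 = 14.59 ≈ 15.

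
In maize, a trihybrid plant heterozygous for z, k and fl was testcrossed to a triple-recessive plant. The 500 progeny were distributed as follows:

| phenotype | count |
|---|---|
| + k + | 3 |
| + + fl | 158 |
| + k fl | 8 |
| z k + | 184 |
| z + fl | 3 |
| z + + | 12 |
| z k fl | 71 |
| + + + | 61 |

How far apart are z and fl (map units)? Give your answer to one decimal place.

27.6 map units

The two most frequent reciprocal classes, + + fl and z k +, are the parental types, so the F1 was + + fl / z k +.
The two rarest classes, z + fl and + k +, are the double crossovers. Comparing them with the parentals, only the z allele has switched, so z is the middle locus and the order is k – z – fl.
Crossovers in the z–fl interval produce the single-crossover classes + + + and z k fl (61 + 71 = 132) plus the double crossovers (6).
RF(z–fl) = (132 + 6) / 500 = 138/500 = 0.2760 → 27.6 map units.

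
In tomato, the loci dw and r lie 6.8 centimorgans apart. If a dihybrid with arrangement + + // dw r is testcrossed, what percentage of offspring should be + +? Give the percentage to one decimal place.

46.6%

A map distance of 6.8 centimorgans corresponds to a recombination frequency of 0.068.
The F1 is + + / dw r, so + + is a parental gamete class with expected frequency (1 − r)/2 = 0.932/2 = 0.4660.
That is 0.4660 = 46.6% of the progeny.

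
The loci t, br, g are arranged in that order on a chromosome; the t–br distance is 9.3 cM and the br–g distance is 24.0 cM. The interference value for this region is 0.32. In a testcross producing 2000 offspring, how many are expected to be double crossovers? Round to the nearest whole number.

30

Map distances give recombination frequencies of 0.093 and 0.240 for the two intervals.
With interference 0.32 (so coincidence = 0.68), expected double-crossover frequency = 0.093 × 0.240 × 0.68 = 0.01518.
Expected number = 0.01518 × 2000 = 30.36 ≈ 30.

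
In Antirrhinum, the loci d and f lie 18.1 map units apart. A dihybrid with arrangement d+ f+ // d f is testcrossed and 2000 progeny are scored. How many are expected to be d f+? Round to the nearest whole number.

A map distance of 18.1 map units corresponds to a recombination frequency of 0.181.
The F1 is d+ f+ / d f, so d f+ is a recombinant gamete class with expected frequency r/2 = 0.181/2 = 0.0905.
Expected number = 0.0905 × 2000 = 181.00 ≈ 181.

181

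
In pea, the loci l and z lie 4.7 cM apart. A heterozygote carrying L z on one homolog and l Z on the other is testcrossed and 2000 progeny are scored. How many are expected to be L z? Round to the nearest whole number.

A map distance of 4.7 cM corresponds to a recombination frequency of 0.047.
The F1 is L z / l Z, so L z is a parental gamete class with expected frequency (1 − r)/2 = 0.953/2 = 0.4765.
Expected number = 0.4765 × 2000 = 953.00 ≈ 953.

953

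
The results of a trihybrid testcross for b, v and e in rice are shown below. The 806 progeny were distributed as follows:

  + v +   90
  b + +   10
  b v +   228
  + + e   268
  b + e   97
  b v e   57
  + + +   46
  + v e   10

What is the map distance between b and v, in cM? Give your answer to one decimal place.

25.7 cM

The two most frequent reciprocal classes, + + e and b v +, are the parental types, so the F1 was + + e / b v +.
The two rarest classes, + v e and b + +, are the double crossovers. Comparing them with the parentals, only the v allele has switched, so v is the middle locus and the order is e – v – b.
Crossovers in the v–b interval produce the single-crossover classes b + e and + v + (97 + 90 = 187) plus the double crossovers (20).
RF(v–b) = (187 + 20) / 806 = 207/806 = 0.2568 → 25.7 cM.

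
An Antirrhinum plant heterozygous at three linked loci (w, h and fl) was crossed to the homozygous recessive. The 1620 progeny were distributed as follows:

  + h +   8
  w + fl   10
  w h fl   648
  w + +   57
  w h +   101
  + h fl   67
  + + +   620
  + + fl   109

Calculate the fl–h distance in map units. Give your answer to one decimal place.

The two most frequent reciprocal classes, + + + and w h fl, are the parental types, so the F1 was + + + / w h fl.
The two rarest classes, + h + and w + fl, are the double crossovers. Comparing them with the parentals, only the h allele has switched, so h is the middle locus and the order is w – h – fl.
Crossovers in the h–fl interval produce the single-crossover classes + + fl and w h + (109 + 101 = 210) plus the double crossovers (18).
RF(h–fl) = (210 + 18) / 1620 = 228/1620 = 0.1407 → 14.1 map units.

14.1 map units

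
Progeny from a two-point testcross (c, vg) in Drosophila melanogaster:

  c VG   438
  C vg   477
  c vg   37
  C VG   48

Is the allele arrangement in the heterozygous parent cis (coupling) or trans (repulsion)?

trans

The two most frequent classes are C vg (477) and c VG (438); these are the parental (non-recombinant) types.
So the F1 carried C vg on one chromosome and c VG on the other — the recessive alleles are on opposite chromosomes (trans / repulsion).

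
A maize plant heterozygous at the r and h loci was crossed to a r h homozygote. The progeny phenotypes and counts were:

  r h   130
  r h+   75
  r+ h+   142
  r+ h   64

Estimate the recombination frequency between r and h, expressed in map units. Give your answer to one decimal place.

33.8 map units

The two most frequent classes, r+ h+ (142) and r h (130), are the parental types, so the F1 was r+ h+ / r h.
The recombinant classes are r+ h and r h+: 64 + 75 = 139.
Recombination frequency = 139/411 = 0.3382 ≈ 33.8%, i.e. 33.8 map units.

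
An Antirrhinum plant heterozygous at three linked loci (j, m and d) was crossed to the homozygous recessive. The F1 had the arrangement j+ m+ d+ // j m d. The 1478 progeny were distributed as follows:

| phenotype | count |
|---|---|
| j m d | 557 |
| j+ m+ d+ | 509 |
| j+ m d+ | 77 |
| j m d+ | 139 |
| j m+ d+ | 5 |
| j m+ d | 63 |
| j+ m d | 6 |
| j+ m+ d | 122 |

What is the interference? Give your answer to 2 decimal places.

0.60

The two rarest classes, j m+ d+ and j+ m d, are the double crossovers. Comparing them with the parentals, only the j allele has switched, so j is the middle locus and the order is d – j – m.
d–j: (261 + 11)/1478 = 0.1840; j–m: (140 + 11)/1478 = 0.1022.
Expected DCO frequency = 0.1840 × 0.1022 ≈ 0.01880; observed = 11/1478 ≈ 0.00744.
Coefficient of coincidence = 0.00744/0.01880 ≈ 0.40; interference = 1 − 0.40 = 0.60.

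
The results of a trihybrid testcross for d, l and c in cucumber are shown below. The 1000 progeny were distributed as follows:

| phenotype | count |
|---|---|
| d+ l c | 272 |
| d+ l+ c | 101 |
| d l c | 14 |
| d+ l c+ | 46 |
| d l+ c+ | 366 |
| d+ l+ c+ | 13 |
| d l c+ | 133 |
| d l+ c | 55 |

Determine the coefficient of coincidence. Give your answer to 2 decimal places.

0.81

The two most frequent reciprocal classes, d+ l c and d l+ c+, are the parental types, so the F1 was d+ l c / d l+ c+.
The two rarest classes, d l c and d+ l+ c+, are the double crossovers. Comparing them with the parentals, only the d allele has switched, so d is the middle locus and the order is c – d – l.
c–d: (101 + 27)/1000 = 0.1280; d–l: (234 + 27)/1000 = 0.2610.
Expected DCO frequency = 0.1280 × 0.2610 ≈ 0.03341; observed = 27/1000 ≈ 0.02700.
Coefficient of coincidence = 0.02700/0.03341 ≈ 0.81.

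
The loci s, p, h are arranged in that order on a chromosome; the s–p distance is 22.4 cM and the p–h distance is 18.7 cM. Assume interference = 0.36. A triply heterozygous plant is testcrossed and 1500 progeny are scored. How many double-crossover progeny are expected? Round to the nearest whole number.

Map distances give recombination frequencies of 0.224 and 0.187 for the two intervals.
With interference 0.36 (so coincidence = 0.64), expected double-crossover frequency = 0.224 × 0.187 × 0.64 = 0.02681.
Expected number = 0.02681 × 1500 = 40.21 ≈ 40.

40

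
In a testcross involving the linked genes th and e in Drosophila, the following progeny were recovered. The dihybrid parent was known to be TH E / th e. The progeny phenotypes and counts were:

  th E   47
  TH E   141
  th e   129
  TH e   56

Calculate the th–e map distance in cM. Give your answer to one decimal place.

27.6 cM

The recombinant classes are TH e and th E: 56 + 47 = 103.
Recombination frequency = 103/373 = 0.2761 ≈ 27.6%, i.e. 27.6 cM.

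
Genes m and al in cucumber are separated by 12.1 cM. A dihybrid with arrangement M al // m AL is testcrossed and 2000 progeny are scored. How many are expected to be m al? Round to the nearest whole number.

121

A map distance of 12.1 cM corresponds to a recombination frequency of 0.121.
The F1 is M al / m AL, so m al is a recombinant gamete class with expected frequency r/2 = 0.121/2 = 0.0605.
Expected number = 0.0605 × 2000 = 121.00 ≈ 121.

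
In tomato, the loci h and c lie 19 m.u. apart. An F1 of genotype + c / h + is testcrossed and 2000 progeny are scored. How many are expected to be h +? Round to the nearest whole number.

810

A map distance of 19 m.u. corresponds to a recombination frequency of 0.190.
The F1 is + c / h +, so h + is a parental gamete class with expected frequency (1 − r)/2 = 0.810/2 = 0.4050.
Expected number = 0.4050 × 2000 = 810.00 ≈ 810.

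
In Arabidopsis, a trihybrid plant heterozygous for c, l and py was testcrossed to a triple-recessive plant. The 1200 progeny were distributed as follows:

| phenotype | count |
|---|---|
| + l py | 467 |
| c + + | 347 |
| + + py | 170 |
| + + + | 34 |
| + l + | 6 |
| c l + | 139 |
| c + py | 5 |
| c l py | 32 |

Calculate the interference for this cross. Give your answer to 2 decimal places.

The two most frequent reciprocal classes, + l py and c + +, are the parental types, so the F1 was + l py / c + +.
The two rarest classes, + l + and c + py, are the double crossovers. Comparing them with the parentals, only the py allele has switched, so py is the middle locus and the order is c – py – l.
c–py: (66 + 11)/1200 = 0.0642; py–l: (309 + 11)/1200 = 0.2667.
Expected DCO frequency = 0.0642 × 0.2667 ≈ 0.01712; observed = 11/1200 ≈ 0.00917.
Coefficient of coincidence = 0.00917/0.01712 ≈ 0.54; interference = 1 − 0.54 = 0.46.

0.46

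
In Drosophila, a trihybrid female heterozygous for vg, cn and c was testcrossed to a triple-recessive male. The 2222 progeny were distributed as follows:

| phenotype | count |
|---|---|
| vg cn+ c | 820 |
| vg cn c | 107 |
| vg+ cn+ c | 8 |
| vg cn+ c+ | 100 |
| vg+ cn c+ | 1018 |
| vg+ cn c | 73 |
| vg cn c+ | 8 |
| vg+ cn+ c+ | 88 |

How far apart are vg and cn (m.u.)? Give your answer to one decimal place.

9.5 m.u.

The two most frequent reciprocal classes, vg cn+ c and vg+ cn c+, are the parental types, so the F1 was vg cn+ c / vg+ cn c+.
The two rarest classes, vg+ cn+ c and vg cn c+, are the double crossovers. Comparing them with the parentals, only the vg allele has switched, so vg is the middle locus and the order is cn – vg – c.
Crossovers in the cn–vg interval produce the single-crossover classes vg cn c and vg+ cn+ c+ (107 + 88 = 195) plus the double crossovers (16).
RF(cn–vg) = (195 + 16) / 2222 = 211/2222 = 0.0950 → 9.5 m.u.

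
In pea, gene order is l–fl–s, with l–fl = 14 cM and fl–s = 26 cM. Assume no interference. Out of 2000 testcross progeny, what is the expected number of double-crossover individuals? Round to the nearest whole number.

Map distances give recombination frequencies of 0.140 and 0.260 for the two intervals.
With no interference, expected double-crossover frequency = 0.140 × 0.260 = 0.03640.
Expected number = 0.03640 × 2000 = 72.80 ≈ 73.

73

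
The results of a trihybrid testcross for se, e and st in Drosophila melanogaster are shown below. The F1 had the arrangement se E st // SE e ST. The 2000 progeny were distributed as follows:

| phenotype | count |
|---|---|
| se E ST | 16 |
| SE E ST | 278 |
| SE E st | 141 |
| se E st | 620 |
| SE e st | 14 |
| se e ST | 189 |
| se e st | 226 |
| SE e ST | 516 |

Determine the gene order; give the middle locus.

The two rarest classes, se E ST and SE e st, are the double crossovers. Comparing them with the parentals, only the st allele has switched, so st is the middle locus and the order is e – st – se.

st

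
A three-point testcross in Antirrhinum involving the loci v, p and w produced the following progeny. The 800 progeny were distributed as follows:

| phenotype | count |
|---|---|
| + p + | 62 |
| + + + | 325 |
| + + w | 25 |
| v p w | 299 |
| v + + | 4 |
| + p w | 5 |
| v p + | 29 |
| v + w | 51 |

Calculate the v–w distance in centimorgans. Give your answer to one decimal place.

The two most frequent reciprocal classes, + + + and v p w, are the parental types, so the F1 was + + + / v p w.
The two rarest classes, v + + and + p w, are the double crossovers. Comparing them with the parentals, only the v allele has switched, so v is the middle locus and the order is p – v – w.
Crossovers in the v–w interval produce the single-crossover classes + + w and v p + (25 + 29 = 54) plus the double crossovers (9).
RF(v–w) = (54 + 9) / 800 = 63/800 = 0.0788 → 7.9 centimorgans.

7.9 centimorgans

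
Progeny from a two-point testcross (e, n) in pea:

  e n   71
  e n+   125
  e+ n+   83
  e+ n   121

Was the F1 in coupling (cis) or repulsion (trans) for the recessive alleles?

trans

The two most frequent classes are e+ n (121) and e n+ (125); these are the parental (non-recombinant) types.
So the F1 carried e+ n on one chromosome and e n+ on the other — the recessive alleles are on opposite chromosomes (trans / repulsion).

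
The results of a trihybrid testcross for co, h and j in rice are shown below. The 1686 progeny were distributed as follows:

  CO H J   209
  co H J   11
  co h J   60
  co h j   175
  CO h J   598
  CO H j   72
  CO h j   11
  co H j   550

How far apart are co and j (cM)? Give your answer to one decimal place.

The two most frequent reciprocal classes, CO h J and co H j, are the parental types, so the F1 was CO h J / co H j.
The two rarest classes, CO h j and co H J, are the double crossovers. Comparing them with the parentals, only the j allele has switched, so j is the middle locus and the order is co – j – h.
Crossovers in the co–j interval produce the single-crossover classes co h J and CO H j (60 + 72 = 132) plus the double crossovers (22).
RF(co–j) = (132 + 22) / 1686 = 154/1686 = 0.0913 → 9.1 cM.

9.1 cM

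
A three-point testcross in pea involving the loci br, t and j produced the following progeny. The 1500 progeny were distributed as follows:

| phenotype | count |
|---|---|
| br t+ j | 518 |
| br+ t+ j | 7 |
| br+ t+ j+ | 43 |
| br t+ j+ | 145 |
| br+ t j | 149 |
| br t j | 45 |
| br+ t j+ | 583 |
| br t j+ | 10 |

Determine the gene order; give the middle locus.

br

The two most frequent reciprocal classes, br+ t j+ and br t+ j, are the parental types, so the F1 was br+ t j+ / br t+ j.
The two rarest classes, br t j+ and br+ t+ j, are the double crossovers. Comparing them with the parentals, only the br allele has switched, so br is the middle locus and the order is t – br – j.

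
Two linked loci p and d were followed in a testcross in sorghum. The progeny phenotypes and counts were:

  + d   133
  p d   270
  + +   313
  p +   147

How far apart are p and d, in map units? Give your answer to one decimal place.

32.4 map units

The two most frequent classes, + + (313) and p d (270), are the parental types, so the F1 was + + / p d.
The recombinant classes are + d and p +: 133 + 147 = 280.
Recombination frequency = 280/863 = 0.3244 ≈ 32.4%, i.e. 32.4 map units.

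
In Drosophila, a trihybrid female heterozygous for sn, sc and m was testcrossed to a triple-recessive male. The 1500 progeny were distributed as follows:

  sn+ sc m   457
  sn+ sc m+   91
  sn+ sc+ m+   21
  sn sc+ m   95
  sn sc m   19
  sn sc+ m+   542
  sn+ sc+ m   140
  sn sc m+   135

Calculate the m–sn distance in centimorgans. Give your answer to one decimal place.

15.1 centimorgans

The two most frequent reciprocal classes, sn sc+ m+ and sn+ sc m, are the parental types, so the F1 was sn sc+ m+ / sn+ sc m.
The two rarest classes, sn+ sc+ m+ and sn sc m, are the double crossovers. Comparing them with the parentals, only the sn allele has switched, so sn is the middle locus and the order is sc – sn – m.
Crossovers in the sn–m interval produce the single-crossover classes sn sc+ m and sn+ sc m+ (95 + 91 = 186) plus the double crossovers (40).
RF(sn–m) = (186 + 40) / 1500 = 226/1500 = 0.1507 → 15.1 centimorgans.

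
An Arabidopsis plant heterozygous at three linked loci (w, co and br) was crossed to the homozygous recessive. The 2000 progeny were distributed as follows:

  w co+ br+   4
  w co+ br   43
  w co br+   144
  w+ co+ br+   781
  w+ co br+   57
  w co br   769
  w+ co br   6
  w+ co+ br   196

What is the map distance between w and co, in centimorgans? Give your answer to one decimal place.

The two most frequent reciprocal classes, w co br and w+ co+ br+, are the parental types, so the F1 was w co br / w+ co+ br+.
The two rarest classes, w+ co br and w co+ br+, are the double crossovers. Comparing them with the parentals, only the w allele has switched, so w is the middle locus and the order is co – w – br.
Crossovers in the co–w interval produce the single-crossover classes w co+ br and w+ co br+ (43 + 57 = 100) plus the double crossovers (10).
RF(co–w) = (100 + 10) / 2000 = 110/2000 = 0.0550 → 5.5 centimorgans.

5.5 centimorgans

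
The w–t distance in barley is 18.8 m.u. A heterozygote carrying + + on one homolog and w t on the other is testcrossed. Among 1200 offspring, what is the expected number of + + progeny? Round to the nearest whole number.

487

A map distance of 18.8 m.u. corresponds to a recombination frequency of 0.188.
The F1 is + + / w t, so + + is a parental gamete class with expected frequency (1 − r)/2 = 0.812/2 = 0.4060.
Expected number = 0.4060 × 1200 = 487.20 ≈ 487.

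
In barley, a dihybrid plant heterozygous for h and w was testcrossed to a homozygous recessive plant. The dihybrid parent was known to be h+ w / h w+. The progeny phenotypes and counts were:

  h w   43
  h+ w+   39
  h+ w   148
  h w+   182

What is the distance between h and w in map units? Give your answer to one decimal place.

The recombinant classes are h+ w+ and h w: 39 + 43 = 82.
Recombination frequency = 82/412 = 0.1990 ≈ 19.9%, i.e. 19.9 map units.

19.9 map units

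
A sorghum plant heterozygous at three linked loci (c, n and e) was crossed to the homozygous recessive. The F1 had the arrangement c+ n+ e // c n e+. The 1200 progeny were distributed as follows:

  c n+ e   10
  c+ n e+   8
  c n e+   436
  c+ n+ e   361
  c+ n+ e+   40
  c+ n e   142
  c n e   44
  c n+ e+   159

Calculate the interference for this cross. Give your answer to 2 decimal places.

0.34

The two rarest classes, c n+ e and c+ n e+, are the double crossovers. Comparing them with the parentals, only the c allele has switched, so c is the middle locus and the order is e – c – n.
e–c: (84 + 18)/1200 = 0.0850; c–n: (301 + 18)/1200 = 0.2658.
Expected DCO frequency = 0.0850 × 0.2658 ≈ 0.02259; observed = 18/1200 ≈ 0.01500.
Coefficient of coincidence = 0.01500/0.02259 ≈ 0.66; interference = 1 − 0.66 = 0.34.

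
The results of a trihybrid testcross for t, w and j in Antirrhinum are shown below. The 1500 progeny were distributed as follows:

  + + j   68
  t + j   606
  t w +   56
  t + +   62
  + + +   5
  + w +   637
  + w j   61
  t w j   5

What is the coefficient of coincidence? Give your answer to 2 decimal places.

0.84

The two most frequent reciprocal classes, + w + and t + j, are the parental types, so the F1 was + w + / t + j.
The two rarest classes, + + + and t w j, are the double crossovers. Comparing them with the parentals, only the w allele has switched, so w is the middle locus and the order is t – w – j.
t–w: (124 + 10)/1500 = 0.0893; w–j: (123 + 10)/1500 = 0.0887.
Expected DCO frequency = 0.0893 × 0.0887 ≈ 0.00792; observed = 10/1500 ≈ 0.00667.
Coefficient of coincidence = 0.00667/0.00792 ≈ 0.84.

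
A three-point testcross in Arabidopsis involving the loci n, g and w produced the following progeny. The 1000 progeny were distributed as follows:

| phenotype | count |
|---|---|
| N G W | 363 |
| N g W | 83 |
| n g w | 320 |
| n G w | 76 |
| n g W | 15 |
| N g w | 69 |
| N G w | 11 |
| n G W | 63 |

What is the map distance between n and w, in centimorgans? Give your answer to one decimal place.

The two most frequent reciprocal classes, n g w and N G W, are the parental types, so the F1 was n g w / N G W.
The two rarest classes, n g W and N G w, are the double crossovers. Comparing them with the parentals, only the w allele has switched, so w is the middle locus and the order is n – w – g.
Crossovers in the n–w interval produce the single-crossover classes N g w and n G W (69 + 63 = 132) plus the double crossovers (26).
RF(n–w) = (132 + 26) / 1000 = 158/1000 = 0.1580 → 15.8 centimorgans.

15.8 centimorgans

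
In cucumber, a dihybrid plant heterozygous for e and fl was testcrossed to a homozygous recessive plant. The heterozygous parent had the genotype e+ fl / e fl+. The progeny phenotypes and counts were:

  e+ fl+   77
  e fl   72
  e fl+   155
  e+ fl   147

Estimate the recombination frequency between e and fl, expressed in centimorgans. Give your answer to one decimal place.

33.0 centimorgans

The recombinant classes are e+ fl+ and e fl: 77 + 72 = 149.
Recombination frequency = 149/451 = 0.3304 ≈ 33.0%, i.e. 33.0 centimorgans.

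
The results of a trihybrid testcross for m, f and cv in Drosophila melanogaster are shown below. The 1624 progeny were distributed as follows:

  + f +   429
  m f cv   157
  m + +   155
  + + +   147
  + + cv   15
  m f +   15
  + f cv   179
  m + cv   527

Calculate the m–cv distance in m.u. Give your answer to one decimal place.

22.4 m.u.

The two most frequent reciprocal classes, + f + and m + cv, are the parental types, so the F1 was + f + / m + cv.
The two rarest classes, m f + and + + cv, are the double crossovers. Comparing them with the parentals, only the m allele has switched, so m is the middle locus and the order is f – m – cv.
Crossovers in the m–cv interval produce the single-crossover classes + f cv and m + + (179 + 155 = 334) plus the double crossovers (30).
RF(m–cv) = (334 + 30) / 1624 = 364/1624 = 0.2241 → 22.4 m.u.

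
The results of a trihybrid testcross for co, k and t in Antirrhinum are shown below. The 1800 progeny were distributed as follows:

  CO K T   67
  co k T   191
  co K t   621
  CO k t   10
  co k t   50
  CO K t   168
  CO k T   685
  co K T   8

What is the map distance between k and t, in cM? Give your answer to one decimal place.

7.5 cM

The two most frequent reciprocal classes, co K t and CO k T, are the parental types, so the F1 was co K t / CO k T.
The two rarest classes, co K T and CO k t, are the double crossovers. Comparing them with the parentals, only the t allele has switched, so t is the middle locus and the order is k – t – co.
Crossovers in the k–t interval produce the single-crossover classes co k t and CO K T (50 + 67 = 117) plus the double crossovers (18).
RF(k–t) = (117 + 18) / 1800 = 135/1800 = 0.0750 → 7.5 cM.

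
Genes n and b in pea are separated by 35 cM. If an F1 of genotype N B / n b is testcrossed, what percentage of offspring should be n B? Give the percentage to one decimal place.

17.5%

A map distance of 35 cM corresponds to a recombination frequency of 0.350.
The F1 is N B / n b, so n B is a recombinant gamete class with expected frequency r/2 = 0.350/2 = 0.1750.
That is 0.1750 = 17.5% of the progeny.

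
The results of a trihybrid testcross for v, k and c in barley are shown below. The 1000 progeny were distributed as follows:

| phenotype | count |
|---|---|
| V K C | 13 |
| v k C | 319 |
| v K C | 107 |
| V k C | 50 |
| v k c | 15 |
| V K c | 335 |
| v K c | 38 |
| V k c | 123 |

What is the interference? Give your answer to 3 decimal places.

The two most frequent reciprocal classes, v k C and V K c, are the parental types, so the F1 was v k C / V K c.
The two rarest classes, v k c and V K C, are the double crossovers. Comparing them with the parentals, only the c allele has switched, so c is the middle locus and the order is k – c – v.
k–c: (230 + 28)/1000 = 0.2580; c–v: (88 + 28)/1000 = 0.1160.
Expected DCO frequency = 0.2580 × 0.1160 ≈ 0.02993; observed = 28/1000 ≈ 0.02800.
Coefficient of coincidence = 0.02800/0.02993 ≈ 0.936; interference = 1 − 0.936 = 0.064.

0.064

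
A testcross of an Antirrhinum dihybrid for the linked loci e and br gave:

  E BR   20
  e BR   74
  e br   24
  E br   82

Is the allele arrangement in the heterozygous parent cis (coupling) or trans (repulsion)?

The two most frequent classes are E br (82) and e BR (74); these are the parental (non-recombinant) types.
So the F1 carried E br on one chromosome and e BR on the other — the recessive alleles are on opposite chromosomes (trans / repulsion).

trans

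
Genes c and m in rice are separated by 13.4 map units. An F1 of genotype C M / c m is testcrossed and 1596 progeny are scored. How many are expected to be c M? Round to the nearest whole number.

A map distance of 13.4 map units corresponds to a recombination frequency of 0.134.
The F1 is C M / c m, so c M is a recombinant gamete class with expected frequency r/2 = 0.134/2 = 0.0670.
Expected number = 0.0670 × 1596 = 106.93 ≈ 107.

107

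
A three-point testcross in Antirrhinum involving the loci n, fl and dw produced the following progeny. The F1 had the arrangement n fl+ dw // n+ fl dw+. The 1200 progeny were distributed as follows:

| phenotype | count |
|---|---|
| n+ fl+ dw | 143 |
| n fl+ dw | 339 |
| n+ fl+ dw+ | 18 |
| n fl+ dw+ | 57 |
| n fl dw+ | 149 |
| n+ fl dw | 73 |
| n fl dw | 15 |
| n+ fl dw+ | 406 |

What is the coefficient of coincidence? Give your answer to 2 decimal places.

The two rarest classes, n fl dw and n+ fl+ dw+, are the double crossovers. Comparing them with the parentals, only the fl allele has switched, so fl is the middle locus and the order is dw – fl – n.
dw–fl: (130 + 33)/1200 = 0.1358; fl–n: (292 + 33)/1200 = 0.2708.
Expected DCO frequency = 0.1358 × 0.2708 ≈ 0.03677; observed = 33/1200 ≈ 0.02750.
Coefficient of coincidence = 0.02750/0.03677 ≈ 0.75.

0.75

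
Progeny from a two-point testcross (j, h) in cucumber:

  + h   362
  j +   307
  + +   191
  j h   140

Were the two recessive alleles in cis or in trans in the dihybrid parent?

trans

The two most frequent classes are + h (362) and j + (307); these are the parental (non-recombinant) types.
So the F1 carried + h on one chromosome and j + on the other — the recessive alleles are on opposite chromosomes (trans / repulsion).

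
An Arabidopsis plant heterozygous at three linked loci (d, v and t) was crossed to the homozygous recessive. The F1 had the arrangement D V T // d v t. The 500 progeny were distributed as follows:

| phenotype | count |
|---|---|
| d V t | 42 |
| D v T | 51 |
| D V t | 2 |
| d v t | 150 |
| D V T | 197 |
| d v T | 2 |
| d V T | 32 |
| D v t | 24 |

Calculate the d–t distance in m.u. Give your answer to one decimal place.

The two rarest classes, D V t and d v T, are the double crossovers. Comparing them with the parentals, only the t allele has switched, so t is the middle locus and the order is d – t – v.
Crossovers in the d–t interval produce the single-crossover classes d V T and D v t (32 + 24 = 56) plus the double crossovers (4).
RF(d–t) = (56 + 4) / 500 = 60/500 = 0.1200 → 12.0 m.u.

12.0 m.u.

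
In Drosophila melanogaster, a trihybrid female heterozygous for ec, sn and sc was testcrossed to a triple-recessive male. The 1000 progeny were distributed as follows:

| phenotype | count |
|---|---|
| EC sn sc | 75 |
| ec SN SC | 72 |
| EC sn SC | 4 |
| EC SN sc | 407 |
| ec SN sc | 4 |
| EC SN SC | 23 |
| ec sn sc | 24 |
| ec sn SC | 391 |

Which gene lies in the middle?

The two most frequent reciprocal classes, ec sn SC and EC SN sc, are the parental types, so the F1 was ec sn SC / EC SN sc.
The two rarest classes, EC sn SC and ec SN sc, are the double crossovers. Comparing them with the parentals, only the ec allele has switched, so ec is the middle locus and the order is sc – ec – sn.

ec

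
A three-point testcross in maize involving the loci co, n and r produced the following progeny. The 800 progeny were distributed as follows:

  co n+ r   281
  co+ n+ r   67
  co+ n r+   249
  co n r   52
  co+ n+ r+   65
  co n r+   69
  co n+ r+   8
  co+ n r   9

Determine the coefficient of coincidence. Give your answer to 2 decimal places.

0.66

The two most frequent reciprocal classes, co+ n r+ and co n+ r, are the parental types, so the F1 was co+ n r+ / co n+ r.
The two rarest classes, co+ n r and co n+ r+, are the double crossovers. Comparing them with the parentals, only the r allele has switched, so r is the middle locus and the order is n – r – co.
n–r: (117 + 17)/800 = 0.1675; r–co: (136 + 17)/800 = 0.1913.
Expected DCO frequency = 0.1675 × 0.1913 ≈ 0.03204; observed = 17/800 ≈ 0.02125.
Coefficient of coincidence = 0.02125/0.03204 ≈ 0.66.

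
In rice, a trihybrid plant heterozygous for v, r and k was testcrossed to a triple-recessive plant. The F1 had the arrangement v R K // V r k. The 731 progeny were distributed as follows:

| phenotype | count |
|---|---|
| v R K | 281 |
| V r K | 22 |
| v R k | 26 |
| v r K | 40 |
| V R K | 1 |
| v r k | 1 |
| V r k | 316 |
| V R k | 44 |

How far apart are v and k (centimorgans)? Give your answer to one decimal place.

The two rarest classes, V R K and v r k, are the double crossovers. Comparing them with the parentals, only the v allele has switched, so v is the middle locus and the order is k – v – r.
Crossovers in the k–v interval produce the single-crossover classes v R k and V r K (26 + 22 = 48) plus the double crossovers (2).
RF(k–v) = (48 + 2) / 731 = 50/731 = 0.0684 → 6.8 centimorgans.

6.8 centimorgans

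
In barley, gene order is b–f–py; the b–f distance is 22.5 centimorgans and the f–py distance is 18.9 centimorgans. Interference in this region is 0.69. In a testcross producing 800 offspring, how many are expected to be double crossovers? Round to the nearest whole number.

Map distances give recombination frequencies of 0.225 and 0.189 for the two intervals.
With interference 0.69 (so coincidence = 0.31), expected double-crossover frequency = 0.225 × 0.189 × 0.31 = 0.01318.
Expected number = 0.01318 × 800 = 10.55 ≈ 11.

11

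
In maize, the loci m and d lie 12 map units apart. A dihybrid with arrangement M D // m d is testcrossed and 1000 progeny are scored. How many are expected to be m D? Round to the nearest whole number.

60

A map distance of 12 map units corresponds to a recombination frequency of 0.120.
The F1 is M D / m d, so m D is a recombinant gamete class with expected frequency r/2 = 0.120/2 = 0.0600.
Expected number = 0.0600 × 1000 = 60.00 ≈ 60.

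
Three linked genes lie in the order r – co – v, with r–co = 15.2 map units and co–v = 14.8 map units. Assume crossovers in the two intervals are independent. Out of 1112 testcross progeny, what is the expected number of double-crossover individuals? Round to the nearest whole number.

Map distances give recombination frequencies of 0.152 and 0.148 for the two intervals.
With no interference, expected double-crossover frequency = 0.152 × 0.148 = 0.02250.
Expected number = 0.02250 × 1112 = 25.02 ≈ 25.

25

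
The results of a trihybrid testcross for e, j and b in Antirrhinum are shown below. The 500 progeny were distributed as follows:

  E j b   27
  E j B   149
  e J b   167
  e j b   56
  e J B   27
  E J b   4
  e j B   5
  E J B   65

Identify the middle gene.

e

The two most frequent reciprocal classes, e J b and E j B, are the parental types, so the F1 was e J b / E j B.
The two rarest classes, E J b and e j B, are the double crossovers. Comparing them with the parentals, only the e allele has switched, so e is the middle locus and the order is j – e – b.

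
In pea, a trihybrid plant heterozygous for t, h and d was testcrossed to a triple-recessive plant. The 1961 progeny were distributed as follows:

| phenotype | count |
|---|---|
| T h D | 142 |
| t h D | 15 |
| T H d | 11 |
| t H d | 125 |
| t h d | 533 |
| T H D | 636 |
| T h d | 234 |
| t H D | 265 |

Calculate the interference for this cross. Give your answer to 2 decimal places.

The two most frequent reciprocal classes, t h d and T H D, are the parental types, so the F1 was t h d / T H D.
The two rarest classes, t h D and T H d, are the double crossovers. Comparing them with the parentals, only the d allele has switched, so d is the middle locus and the order is h – d – t.
h–d: (267 + 26)/1961 = 0.1494; d–t: (499 + 26)/1961 = 0.2677.
Expected DCO frequency = 0.1494 × 0.2677 ≈ 0.03999; observed = 26/1961 ≈ 0.01326.
Coefficient of coincidence = 0.01326/0.03999 ≈ 0.33; interference = 1 − 0.33 = 0.67.

0.67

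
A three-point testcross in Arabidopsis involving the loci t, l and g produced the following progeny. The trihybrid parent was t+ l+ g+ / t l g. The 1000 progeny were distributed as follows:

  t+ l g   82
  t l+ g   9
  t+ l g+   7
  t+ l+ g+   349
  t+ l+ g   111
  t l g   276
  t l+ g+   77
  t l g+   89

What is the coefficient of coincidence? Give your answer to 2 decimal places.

0.42

The two rarest classes, t+ l g+ and t l+ g, are the double crossovers. Comparing them with the parentals, only the l allele has switched, so l is the middle locus and the order is t – l – g.
t–l: (159 + 16)/1000 = 0.1750; l–g: (200 + 16)/1000 = 0.2160.
Expected DCO frequency = 0.1750 × 0.2160 ≈ 0.03780; observed = 16/1000 ≈ 0.01600.
Coefficient of coincidence = 0.01600/0.03780 ≈ 0.42.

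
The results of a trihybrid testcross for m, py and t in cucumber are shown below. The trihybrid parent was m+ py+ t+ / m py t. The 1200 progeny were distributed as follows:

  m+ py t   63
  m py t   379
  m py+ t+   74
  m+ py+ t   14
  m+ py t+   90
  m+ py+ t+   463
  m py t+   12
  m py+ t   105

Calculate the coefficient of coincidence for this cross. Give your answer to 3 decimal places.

The two rarest classes, m+ py+ t and m py t+, are the double crossovers. Comparing them with the parentals, only the t allele has switched, so t is the middle locus and the order is m – t – py.
m–t: (137 + 26)/1200 = 0.1358; t–py: (195 + 26)/1200 = 0.1842.
Expected DCO frequency = 0.1358 × 0.1842 ≈ 0.02501; observed = 26/1200 ≈ 0.02167.
Coefficient of coincidence = 0.02167/0.02501 ≈ 0.866.

0.866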